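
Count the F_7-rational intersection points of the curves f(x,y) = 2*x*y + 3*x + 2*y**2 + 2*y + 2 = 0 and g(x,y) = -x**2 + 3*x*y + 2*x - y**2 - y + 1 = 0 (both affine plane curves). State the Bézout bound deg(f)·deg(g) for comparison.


Common zeros: {(2, 2), (4, 0), (6, 2)}; count = 3; Bézout bound = 4.

deg(f) = 2, deg(g) = 2, so Bézout bound = 4.
Scan x ∈ F_7. For each x, list the y ∈ F_7 with f(x, y) ≡ 0 and those with g(x, y) ≡ 0 (mod 7); the common zeros in that column are the intersection.
  x = 0: f ≡ 0 at y ∈ {2, 4}; g ≡ 0 at y ∈ ∅; common: ∅.
  x = 1: f ≡ 0 at y ∈ {2, 3}; g ≡ 0 at y ∈ ∅; common: ∅.
  x = 2: f ≡ 0 at y ∈ {2}; g ≡ 0 at y ∈ {2, 3}; common: {2}.
  x = 3: f ≡ 0 at y ∈ {1, 2}; g ≡ 0 at y ∈ {4}; common: ∅.
  x = 4: f ≡ 0 at y ∈ {0, 2}; g ≡ 0 at y ∈ {0, 4}; common: {0}.
  x = 5: f ≡ 0 at y ∈ {2, 6}; g ≡ 0 at y ∈ {0}; common: ∅.
  x = 6: f ≡ 0 at y ∈ {2, 5}; g ≡ 0 at y ∈ {1, 2}; common: {2}.
Collecting: common zeros = {(2, 2), (4, 0), (6, 2)}, so the count is 3.
Comparison with the Bézout bound: 3 ≤ 4 = deg(f)·deg(g), as expected for curves with no common component (the affine F_7-count falls short of the bound because intersections may lie at infinity, over extension fields, or carry multiplicity).


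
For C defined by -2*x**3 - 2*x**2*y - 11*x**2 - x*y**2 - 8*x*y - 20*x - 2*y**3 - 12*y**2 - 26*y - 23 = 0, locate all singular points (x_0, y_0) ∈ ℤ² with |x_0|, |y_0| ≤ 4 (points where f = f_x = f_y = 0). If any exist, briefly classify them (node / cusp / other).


Singular points: {(-1, -2)}; classification: node.

Compute partial derivatives:
  f_x = -6*x**2 - 4*x*y - 22*x - y**2 - 8*y - 20.
  f_y = -2*x**2 - 2*x*y - 8*x - 6*y**2 - 24*y - 26.
Scan x_0 ∈ {−4, ..., 4}. For each x_0, f_y(x_0, y) is a polynomial in y; find its integer roots y ∈ {−4, ..., 4}, then test f_x and f at those candidates.
  x = -4: f_y(-4, y) = -6*y**2 - 16*y - 26; no integer root y with |y| ≤ 4.
  x = -3: f_y(-3, y) = -6*y**2 - 18*y - 20; no integer root y with |y| ≤ 4.
  x = -2: f_y(-2, y) = -6*y**2 - 20*y - 18; no integer root y with |y| ≤ 4.
  x = -1: f_y(-1, y) = -6*y**2 - 22*y - 20; vanishes at y ∈ {-2}. (-1, -2): f_x = 0, f = 0 — SINGULAR.
  x = 0: f_y(0, y) = -6*y**2 - 24*y - 26; no integer root y with |y| ≤ 4.
  x = 1: f_y(1, y) = -6*y**2 - 26*y - 36; no integer root y with |y| ≤ 4.
  x = 2: f_y(2, y) = -6*y**2 - 28*y - 50; no integer root y with |y| ≤ 4.
  x = 3: f_y(3, y) = -6*y**2 - 30*y - 68; no integer root y with |y| ≤ 4.
  x = 4: f_y(4, y) = -6*y**2 - 32*y - 90; no integer root y with |y| ≤ 4.
Only singular point on the grid: (-1, -2).
Classify: substitute x = -1 + u, y = -2 + v and expand: f = -2*u**3 - 2*u**2*v - u**2 - u*v**2 - 2*v**3 + v**2.
No constant or linear terms (consistent with a singular point). Quadratic part: -u**2 + v**2. Cubic part: -2*u**3 - 2*u**2*v - u*v**2 - 2*v**3.
The quadratic part v**2 - u**2 = (v − u)(v + u) splits into two distinct linear factors, so there are two distinct tangent lines y − -2 = ±(x − -1) — this is a node (ordinary double point).
Classification: node.


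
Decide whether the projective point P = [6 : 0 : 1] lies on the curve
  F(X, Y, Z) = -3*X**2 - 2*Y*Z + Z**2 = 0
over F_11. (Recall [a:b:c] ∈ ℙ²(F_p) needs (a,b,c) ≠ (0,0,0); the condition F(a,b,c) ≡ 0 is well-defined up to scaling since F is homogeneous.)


F(6,0,1) ≡ 3 (mod 11); P is NOT on the curve.

Evaluate F(6, 0, 1) term-by-term (mod 11).
  -3*X**2 ↦ -3·36·1·1 = -108
  -2*Y*Z ↦ -2·1·0·1 = 0
  Z**2 ↦ 1·1·1·1 = 1
Sum: F(6, 0, 1) = (-108) + (0) + (1) = -107.
Reducing mod 11: -107 ≡ 3 (mod 11).
Since F(a, b, c) ≡ 3 ≠ 0 (mod 11), P does NOT lie on the curve.


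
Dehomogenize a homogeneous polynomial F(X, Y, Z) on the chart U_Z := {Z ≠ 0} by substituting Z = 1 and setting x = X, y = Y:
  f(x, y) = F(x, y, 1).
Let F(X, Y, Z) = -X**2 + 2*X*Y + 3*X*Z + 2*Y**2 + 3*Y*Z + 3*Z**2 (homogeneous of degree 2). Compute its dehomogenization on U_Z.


f(x, y) = -x**2 + 2*x*y + 3*x + 2*y**2 + 3*y + 3

On U_Z we set Z = 1. Each monomial c·X^i·Y^j·Z^k in F becomes c·x^i·y^j·1^k = c·x^i·y^j.
Substituting Z = 1: F(X, Y, 1) = -x**2 + 2*x*y + 3*x + 2*y**2 + 3*y + 3.
Note: deg(f) ≤ deg(F) = 2; strict inequality happens when F is divisible by Z (lost terms).


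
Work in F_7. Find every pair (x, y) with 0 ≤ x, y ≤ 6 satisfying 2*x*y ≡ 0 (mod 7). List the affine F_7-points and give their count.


Affine F_7-points: {(0, 0), (0, 1), (0, 2), (0, 3), (0, 4), (0, 5), (0, 6), (1, 0), (2, 0), (3, 0), (4, 0), (5, 0), (6, 0)}; count = 13.

For each of the 49 pairs (x, y) ∈ F_7², evaluate f(x, y) mod 7. Record the zeros.
  x = 0: [0↦0, 1↦0, 2↦0, 3↦0, 4↦0, 5↦0, 6↦0]  zeros at y ∈ {0, 1, 2, 3, 4, 5, 6}
  x = 1: [0↦0, 1↦2, 2↦4, 3↦6, 4↦1, 5↦3, 6↦5]  zeros at y ∈ {0}
  x = 2: [0↦0, 1↦4, 2↦1, 3↦5, 4↦2, 5↦6, 6↦3]  zeros at y ∈ {0}
  x = 3: [0↦0, 1↦6, 2↦5, 3↦4, 4↦3, 5↦2, 6↦1]  zeros at y ∈ {0}
  x = 4: [0↦0, 1↦1, 2↦2, 3↦3, 4↦4, 5↦5, 6↦6]  zeros at y ∈ {0}
  x = 5: [0↦0, 1↦3, 2↦6, 3↦2, 4↦5, 5↦1, 6↦4]  zeros at y ∈ {0}
  x = 6: [0↦0, 1↦5, 2↦3, 3↦1, 4↦6, 5↦4, 6↦2]  zeros at y ∈ {0}
Collecting zeros: affine points = {(0, 0), (0, 1), (0, 2), (0, 3), (0, 4), (0, 5), (0, 6), (1, 0), (2, 0), (3, 0), (4, 0), (5, 0), (6, 0)}.
Total count |C(F_7)_aff| = 13.


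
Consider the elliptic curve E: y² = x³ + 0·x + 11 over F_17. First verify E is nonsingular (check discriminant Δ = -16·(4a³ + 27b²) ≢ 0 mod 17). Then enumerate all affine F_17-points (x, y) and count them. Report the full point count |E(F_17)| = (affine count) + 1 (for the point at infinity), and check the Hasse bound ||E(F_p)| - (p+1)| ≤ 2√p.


Affine points = {(2, 6), (2, 11), (3, 2), (3, 15), (5, 0), (8, 8), (8, 9), (9, 3), (9, 14), (10, 5), (10, 12), (11, 4), (11, 13), (13, 7), (13, 10), (14, 1), (14, 16)}; affine count = 17; |E(F_17)| = 18.

Discriminant check: Δ ∝ 4a³ + 27b² = 4·0³ + 27·11² = 4·0 + 27·121 ≡ 3 (mod 17). Nonzero ⇒ E is nonsingular.
For each x ∈ F_17, compute rhs = x³ + 0·x + 11 mod 17, then count y ∈ F_17 with y² ≡ rhs.
  x = 0: rhs = 11, matching y values: none (0 points).
  x = 1: rhs = 12, matching y values: none (0 points).
  x = 2: rhs = 2, matching y values: 6, 11 (2 points).
  x = 3: rhs = 4, matching y values: 2, 15 (2 points).
  x = 4: rhs = 7, matching y values: none (0 points).
  x = 5: rhs = 0, matching y values: 0 (1 points).
  x = 6: rhs = 6, matching y values: none (0 points).
  x = 7: rhs = 14, matching y values: none (0 points).
  x = 8: rhs = 13, matching y values: 8, 9 (2 points).
  x = 9: rhs = 9, matching y values: 3, 14 (2 points).
  x = 10: rhs = 8, matching y values: 5, 12 (2 points).
  x = 11: rhs = 16, matching y values: 4, 13 (2 points).
  x = 12: rhs = 5, matching y values: none (0 points).
  x = 13: rhs = 15, matching y values: 7, 10 (2 points).
  x = 14: rhs = 1, matching y values: 1, 16 (2 points).
  x = 15: rhs = 3, matching y values: none (0 points).
  x = 16: rhs = 10, matching y values: none (0 points).
Total affine count: 17.
Full point count |E(F_17)| = 17 + 1 = 18.
Hasse bound: |18 − (17+1)| = |0| = 0 ≤ 2√17 ≈ 8.2462 ✓.


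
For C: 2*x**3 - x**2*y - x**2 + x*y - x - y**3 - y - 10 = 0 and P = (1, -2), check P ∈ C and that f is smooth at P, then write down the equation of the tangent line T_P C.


Tangent line at P: 5*x - 13*y - 31 = 0.

Step 1: f(1, -2) = 0, so P lies on C.
Step 2: partial derivatives
  f_x(x, y) = 6*x**2 - 2*x*y - 2*x + y - 1, f_y(x, y) = -x**2 + x - 3*y**2 - 1.
  f_x(P) = 5, f_y(P) = -13 (gradient nonzero, so P is smooth).
Step 3: tangent line at P: 5·(x − 1) + -13·(y − -2) = 0.
Expanding: 5*x - 13*y - 31 = 0.


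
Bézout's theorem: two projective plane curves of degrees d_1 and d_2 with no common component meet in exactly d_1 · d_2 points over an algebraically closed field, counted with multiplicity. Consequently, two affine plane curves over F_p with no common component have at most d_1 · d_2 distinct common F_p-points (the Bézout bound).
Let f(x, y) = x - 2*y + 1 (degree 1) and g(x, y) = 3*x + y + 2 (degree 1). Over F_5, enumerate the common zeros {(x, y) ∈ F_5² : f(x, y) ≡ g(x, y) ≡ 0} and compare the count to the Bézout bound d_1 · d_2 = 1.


Common zeros: {(0, 3)}; count = 1; Bézout bound = 1.

deg(f) = 1, deg(g) = 1, so Bézout bound = 1.
Scan x ∈ F_5. For each x, list the y ∈ F_5 with f(x, y) ≡ 0 and those with g(x, y) ≡ 0 (mod 5); the common zeros in that column are the intersection.
  x = 0: f ≡ 0 at y ∈ {3}; g ≡ 0 at y ∈ {3}; common: {3}.
  x = 1: f ≡ 0 at y ∈ {1}; g ≡ 0 at y ∈ {0}; common: ∅.
  x = 2: f ≡ 0 at y ∈ {4}; g ≡ 0 at y ∈ {2}; common: ∅.
  x = 3: f ≡ 0 at y ∈ {2}; g ≡ 0 at y ∈ {4}; common: ∅.
  x = 4: f ≡ 0 at y ∈ {0}; g ≡ 0 at y ∈ {1}; common: ∅.
Collecting: common zeros = {(0, 3)}, so the count is 1.
Comparison with the Bézout bound: 1 ≤ 1 = deg(f)·deg(g), as expected for curves with no common component (the bound is attained).


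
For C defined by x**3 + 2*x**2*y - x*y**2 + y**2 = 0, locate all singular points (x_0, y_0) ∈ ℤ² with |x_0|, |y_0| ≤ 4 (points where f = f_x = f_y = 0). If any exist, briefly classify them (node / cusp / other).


Singular points: {(0, 0)}; classification: cusp.

Compute partial derivatives:
  f_x = 3*x**2 + 4*x*y - y**2.
  f_y = 2*x**2 - 2*x*y + 2*y.
Scan x_0 ∈ {−4, ..., 4}. For each x_0, f_y(x_0, y) is a polynomial in y; find its integer roots y ∈ {−4, ..., 4}, then test f_x and f at those candidates.
  x = -4: f_y(-4, y) = 10*y + 32; no integer root y with |y| ≤ 4.
  x = -3: f_y(-3, y) = 8*y + 18; no integer root y with |y| ≤ 4.
  x = -2: f_y(-2, y) = 6*y + 8; no integer root y with |y| ≤ 4.
  x = -1: f_y(-1, y) = 4*y + 2; no integer root y with |y| ≤ 4.
  x = 0: f_y(0, y) = 2*y; vanishes at y ∈ {0}. (0, 0): f_x = 0, f = 0 — SINGULAR.
  x = 1: f_y(1, y) = 2; no integer root y with |y| ≤ 4.
  x = 2: f_y(2, y) = 8 - 2*y; vanishes at y ∈ {4}. (2, 4): f_x = 28 ≠ 0.
  x = 3: f_y(3, y) = 18 - 4*y; no integer root y with |y| ≤ 4.
  x = 4: f_y(4, y) = 32 - 6*y; no integer root y with |y| ≤ 4.
Only singular point on the grid: (0, 0).
Classify: substitute x = 0 + u, y = 0 + v and expand: f = u**3 + 2*u**2*v - u*v**2 + v**2.
No constant or linear terms (consistent with a singular point). Quadratic part: v**2. Cubic part: u**3 + 2*u**2*v - u*v**2.
The quadratic part v**2 is a perfect square, so there is a single (double) tangent line v = 0, i.e. y = 0. Restricting the cubic part to that line (v = 0) leaves u**3 ≠ 0, so f is not divisible by v and the branch is v² ≈ -u**3 to lowest order — this is a cusp.
Classification: cusp.


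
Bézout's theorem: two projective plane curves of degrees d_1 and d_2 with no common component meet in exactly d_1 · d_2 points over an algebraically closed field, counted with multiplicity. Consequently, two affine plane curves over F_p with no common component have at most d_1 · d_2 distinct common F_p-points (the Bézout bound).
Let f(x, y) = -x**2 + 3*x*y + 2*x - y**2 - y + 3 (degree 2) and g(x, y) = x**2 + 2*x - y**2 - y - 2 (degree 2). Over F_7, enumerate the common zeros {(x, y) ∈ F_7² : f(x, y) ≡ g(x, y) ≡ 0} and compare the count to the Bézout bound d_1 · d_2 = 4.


Common zeros: {(2, 4), (5, 3)}; count = 2; Bézout bound = 4.

deg(f) = 2, deg(g) = 2, so Bézout bound = 4.
Scan x ∈ F_7. For each x, list the y ∈ F_7 with f(x, y) ≡ 0 and those with g(x, y) ≡ 0 (mod 7); the common zeros in that column are the intersection.
  x = 0: f ≡ 0 at y ∈ ∅; g ≡ 0 at y ∈ {3}; common: ∅.
  x = 1: f ≡ 0 at y ∈ ∅; g ≡ 0 at y ∈ ∅; common: ∅.
  x = 2: f ≡ 0 at y ∈ {1, 4}; g ≡ 0 at y ∈ {2, 4}; common: {4}.
  x = 3: f ≡ 0 at y ∈ {0, 1}; g ≡ 0 at y ∈ {2, 4}; common: ∅.
  x = 4: f ≡ 0 at y ∈ ∅; g ≡ 0 at y ∈ ∅; common: ∅.
  x = 5: f ≡ 0 at y ∈ {3, 4}; g ≡ 0 at y ∈ {3}; common: {3}.
  x = 6: f ≡ 0 at y ∈ {0, 3}; g ≡ 0 at y ∈ ∅; common: ∅.
Collecting: common zeros = {(2, 4), (5, 3)}, so the count is 2.
Comparison with the Bézout bound: 2 ≤ 4 = deg(f)·deg(g), as expected for curves with no common component (the affine F_7-count falls short of the bound because intersections may lie at infinity, over extension fields, or carry multiplicity).


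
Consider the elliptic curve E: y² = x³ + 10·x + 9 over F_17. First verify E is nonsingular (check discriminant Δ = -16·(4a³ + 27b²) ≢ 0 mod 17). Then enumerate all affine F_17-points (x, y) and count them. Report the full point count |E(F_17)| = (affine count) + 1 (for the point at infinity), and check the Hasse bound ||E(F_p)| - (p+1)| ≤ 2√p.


Affine points = {(0, 3), (0, 14), (3, 7), (3, 10), (6, 8), (6, 9), (10, 2), (10, 15), (12, 2), (12, 15), (15, 7), (15, 10), (16, 7), (16, 10)}; affine count = 14; |E(F_17)| = 15.

Discriminant check: Δ ∝ 4a³ + 27b² = 4·10³ + 27·9² = 4·1000 + 27·81 ≡ 16 (mod 17). Nonzero ⇒ E is nonsingular.
For each x ∈ F_17, compute rhs = x³ + 10·x + 9 mod 17, then count y ∈ F_17 with y² ≡ rhs.
  x = 0: rhs = 9, matching y values: 3, 14 (2 points).
  x = 1: rhs = 3, matching y values: none (0 points).
  x = 2: rhs = 3, matching y values: none (0 points).
  x = 3: rhs = 15, matching y values: 7, 10 (2 points).
  x = 4: rhs = 11, matching y values: none (0 points).
  x = 5: rhs = 14, matching y values: none (0 points).
  x = 6: rhs = 13, matching y values: 8, 9 (2 points).
  x = 7: rhs = 14, matching y values: none (0 points).
  x = 8: rhs = 6, matching y values: none (0 points).
  x = 9: rhs = 12, matching y values: none (0 points).
  x = 10: rhs = 4, matching y values: 2, 15 (2 points).
  x = 11: rhs = 5, matching y values: none (0 points).
  x = 12: rhs = 4, matching y values: 2, 15 (2 points).
  x = 13: rhs = 7, matching y values: none (0 points).
  x = 14: rhs = 3, matching y values: none (0 points).
  x = 15: rhs = 15, matching y values: 7, 10 (2 points).
  x = 16: rhs = 15, matching y values: 7, 10 (2 points).
Total affine count: 14.
Full point count |E(F_17)| = 14 + 1 = 15.
Hasse bound: |15 − (17+1)| = |-3| = 3 ≤ 2√17 ≈ 8.2462 ✓.


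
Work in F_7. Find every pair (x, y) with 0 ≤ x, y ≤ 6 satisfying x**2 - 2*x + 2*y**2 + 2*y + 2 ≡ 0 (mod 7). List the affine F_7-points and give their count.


Affine F_7-points: {(0, 2), (0, 4), (2, 2), (2, 4), (4, 1), (4, 5), (5, 1), (5, 5)}; count = 8.

For each of the 49 pairs (x, y) ∈ F_7², evaluate f(x, y) mod 7. Record the zeros.
  x = 0: [0↦2, 1↦6, 2↦0, 3↦5, 4↦0, 5↦6, 6↦2]  zeros at y ∈ {2, 4}
  x = 1: [0↦1, 1↦5, 2↦6, 3↦4, 4↦6, 5↦5, 6↦1]  zeros at y ∈ ∅
  x = 2: [0↦2, 1↦6, 2↦0, 3↦5, 4↦0, 5↦6, 6↦2]  zeros at y ∈ {2, 4}
  x = 3: [0↦5, 1↦2, 2↦3, 3↦1, 4↦3, 5↦2, 6↦5]  zeros at y ∈ ∅
  x = 4: [0↦3, 1↦0, 2↦1, 3↦6, 4↦1, 5↦0, 6↦3]  zeros at y ∈ {1, 5}
  x = 5: [0↦3, 1↦0, 2↦1, 3↦6, 4↦1, 5↦0, 6↦3]  zeros at y ∈ {1, 5}
  x = 6: [0↦5, 1↦2, 2↦3, 3↦1, 4↦3, 5↦2, 6↦5]  zeros at y ∈ ∅
Collecting zeros: affine points = {(0, 2), (0, 4), (2, 2), (2, 4), (4, 1), (4, 5), (5, 1), (5, 5)}.
Total count |C(F_7)_aff| = 8.


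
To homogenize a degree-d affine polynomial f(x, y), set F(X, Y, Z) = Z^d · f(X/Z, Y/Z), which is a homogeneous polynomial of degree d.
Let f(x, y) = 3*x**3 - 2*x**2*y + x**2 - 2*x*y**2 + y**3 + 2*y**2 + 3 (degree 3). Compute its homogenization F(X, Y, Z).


F(X, Y, Z) = 3*X**3 - 2*X**2*Y + X**2*Z - 2*X*Y**2 + Y**3 + 2*Y**2*Z + 3*Z**3

deg(f) = 3.
Substitute x = X/Z, y = Y/Z into f, then multiply by Z^3.
  monomial 3·x^3·y^0 ↦ 3·X^3·Y^0·Z^0.
  monomial -2·x^2·y^1 ↦ -2·X^2·Y^1·Z^0.
  monomial 1·x^2·y^0 ↦ 1·X^2·Y^0·Z^1.
  monomial -2·x^1·y^2 ↦ -2·X^1·Y^2·Z^0.
  monomial 1·x^0·y^3 ↦ 1·X^0·Y^3·Z^0.
  monomial 2·x^0·y^2 ↦ 2·X^0·Y^2·Z^1.
  monomial 3·x^0·y^0 ↦ 3·X^0·Y^0·Z^3.
Collecting: F(X, Y, Z) = 3*X**3 - 2*X**2*Y + X**2*Z - 2*X*Y**2 + Y**3 + 2*Y**2*Z + 3*Z**3.


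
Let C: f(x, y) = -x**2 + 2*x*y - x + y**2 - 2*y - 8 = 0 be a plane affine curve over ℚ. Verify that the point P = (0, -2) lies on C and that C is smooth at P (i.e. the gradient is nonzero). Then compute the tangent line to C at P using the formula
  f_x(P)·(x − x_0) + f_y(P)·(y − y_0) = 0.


Tangent line at P: -5*x - 6*y - 12 = 0.

Step 1: f(0, -2) = 0, so P lies on C.
Step 2: partial derivatives
  f_x(x, y) = -2*x + 2*y - 1, f_y(x, y) = 2*x + 2*y - 2.
  f_x(P) = -5, f_y(P) = -6 (gradient nonzero, so P is smooth).
Step 3: tangent line at P: -5·(x − 0) + -6·(y − -2) = 0.
Expanding: -5*x - 6*y - 12 = 0.


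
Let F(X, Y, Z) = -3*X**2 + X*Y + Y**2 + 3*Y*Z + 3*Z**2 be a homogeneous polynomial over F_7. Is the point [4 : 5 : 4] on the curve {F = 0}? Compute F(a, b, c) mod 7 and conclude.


F(4,5,4) ≡ 0 (mod 7); P is on the curve.

Evaluate F(4, 5, 4) term-by-term (mod 7).
  -3*X**2 ↦ -3·16·1·1 = -48
  X*Y ↦ 1·4·5·1 = 20
  Y**2 ↦ 1·1·25·1 = 25
  3*Y*Z ↦ 3·1·5·4 = 60
  3*Z**2 ↦ 3·1·1·16 = 48
Sum: F(4, 5, 4) = (-48) + (20) + (25) + (60) + (48) = 105.
Reducing mod 7: 105 ≡ 0 (mod 7).
Since F(a, b, c) ≡ 0 (mod 7), P lies on the curve.


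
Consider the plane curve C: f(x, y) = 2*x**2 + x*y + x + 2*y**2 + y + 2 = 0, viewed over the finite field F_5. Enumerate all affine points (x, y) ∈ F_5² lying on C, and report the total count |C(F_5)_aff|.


Affine F_5-points: {(0, 1), (1, 0), (1, 4), (4, 1), (4, 4)}; count = 5.

For each of the 25 pairs (x, y) ∈ F_5², evaluate f(x, y) mod 5. Record the zeros.
  x = 0: [0↦2, 1↦0, 2↦2, 3↦3, 4↦3]  zeros at y ∈ {1}
  x = 1: [0↦0, 1↦4, 2↦2, 3↦4, 4↦0]  zeros at y ∈ {0, 4}
  x = 2: [0↦2, 1↦2, 2↦1, 3↦4, 4↦1]  zeros at y ∈ ∅
  x = 3: [0↦3, 1↦4, 2↦4, 3↦3, 4↦1]  zeros at y ∈ ∅
  x = 4: [0↦3, 1↦0, 2↦1, 3↦1, 4↦0]  zeros at y ∈ {1, 4}
Collecting zeros: affine points = {(0, 1), (1, 0), (1, 4), (4, 1), (4, 4)}.
Total count |C(F_5)_aff| = 5.


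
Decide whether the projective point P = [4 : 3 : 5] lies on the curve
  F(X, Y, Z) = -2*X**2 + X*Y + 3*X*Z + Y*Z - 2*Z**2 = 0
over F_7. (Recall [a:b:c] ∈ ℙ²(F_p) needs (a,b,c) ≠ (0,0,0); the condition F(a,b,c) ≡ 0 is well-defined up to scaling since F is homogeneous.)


F(4,3,5) ≡ 5 (mod 7); P is NOT on the curve.

Evaluate F(4, 3, 5) term-by-term (mod 7).
  -2*X**2 ↦ -2·16·1·1 = -32
  X*Y ↦ 1·4·3·1 = 12
  3*X*Z ↦ 3·4·1·5 = 60
  Y*Z ↦ 1·1·3·5 = 15
  -2*Z**2 ↦ -2·1·1·25 = -50
Sum: F(4, 3, 5) = (-32) + (12) + (60) + (15) + (-50) = 5.
Reducing mod 7: 5 ≡ 5 (mod 7).
Since F(a, b, c) ≡ 5 ≠ 0 (mod 7), P does NOT lie on the curve.


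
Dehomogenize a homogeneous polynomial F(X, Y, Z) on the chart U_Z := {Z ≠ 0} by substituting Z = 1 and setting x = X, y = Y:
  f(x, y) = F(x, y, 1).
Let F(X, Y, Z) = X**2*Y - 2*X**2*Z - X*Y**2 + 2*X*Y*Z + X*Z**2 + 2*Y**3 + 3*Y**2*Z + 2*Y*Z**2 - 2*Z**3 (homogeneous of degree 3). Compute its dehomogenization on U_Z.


f(x, y) = x**2*y - 2*x**2 - x*y**2 + 2*x*y + x + 2*y**3 + 3*y**2 + 2*y - 2

On U_Z we set Z = 1. Each monomial c·X^i·Y^j·Z^k in F becomes c·x^i·y^j·1^k = c·x^i·y^j.
Substituting Z = 1: F(X, Y, 1) = x**2*y - 2*x**2 - x*y**2 + 2*x*y + x + 2*y**3 + 3*y**2 + 2*y - 2.
Note: deg(f) ≤ deg(F) = 3; strict inequality happens when F is divisible by Z (lost terms).


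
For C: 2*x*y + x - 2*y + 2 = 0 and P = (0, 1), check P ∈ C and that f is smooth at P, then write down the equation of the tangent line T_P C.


Tangent line at P: 3*x - 2*y + 2 = 0.

Step 1: f(0, 1) = 0, so P lies on C.
Step 2: partial derivatives
  f_x(x, y) = 2*y + 1, f_y(x, y) = 2*x - 2.
  f_x(P) = 3, f_y(P) = -2 (gradient nonzero, so P is smooth).
Step 3: tangent line at P: 3·(x − 0) + -2·(y − 1) = 0.
Expanding: 3*x - 2*y + 2 = 0.


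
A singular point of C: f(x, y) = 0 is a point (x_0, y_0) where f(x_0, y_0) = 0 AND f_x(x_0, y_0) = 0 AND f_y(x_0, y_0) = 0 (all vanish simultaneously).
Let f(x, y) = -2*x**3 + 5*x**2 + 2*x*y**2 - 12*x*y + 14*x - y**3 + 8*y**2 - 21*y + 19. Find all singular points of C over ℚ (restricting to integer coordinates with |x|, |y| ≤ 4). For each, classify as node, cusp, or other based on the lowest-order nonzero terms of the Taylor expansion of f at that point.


Singular points: {(1, 3)}; classification: node.

Compute partial derivatives:
  f_x = -6*x**2 + 10*x + 2*y**2 - 12*y + 14.
  f_y = 4*x*y - 12*x - 3*y**2 + 16*y - 21.
Scan x_0 ∈ {−4, ..., 4}. For each x_0, f_y(x_0, y) is a polynomial in y; find its integer roots y ∈ {−4, ..., 4}, then test f_x and f at those candidates.
  x = -4: f_y(-4, y) = 27 - 3*y**2; vanishes at y ∈ {-3, 3}. (-4, -3): f_x = -68 ≠ 0; (-4, 3): f_x = -140 ≠ 0.
  x = -3: f_y(-3, y) = -3*y**2 + 4*y + 15; vanishes at y ∈ {3}. (-3, 3): f_x = -88 ≠ 0.
  x = -2: f_y(-2, y) = -3*y**2 + 8*y + 3; vanishes at y ∈ {3}. (-2, 3): f_x = -48 ≠ 0.
  x = -1: f_y(-1, y) = -3*y**2 + 12*y - 9; vanishes at y ∈ {1, 3}. (-1, 1): f_x = -12 ≠ 0; (-1, 3): f_x = -20 ≠ 0.
  x = 0: f_y(0, y) = -3*y**2 + 16*y - 21; vanishes at y ∈ {3}. (0, 3): f_x = -4 ≠ 0.
  x = 1: f_y(1, y) = -3*y**2 + 20*y - 33; vanishes at y ∈ {3}. (1, 3): f_x = 0, f = 0 — SINGULAR.
  x = 2: f_y(2, y) = -3*y**2 + 24*y - 45; vanishes at y ∈ {3}. (2, 3): f_x = -8 ≠ 0.
  x = 3: f_y(3, y) = -3*y**2 + 28*y - 57; vanishes at y ∈ {3}. (3, 3): f_x = -28 ≠ 0.
  x = 4: f_y(4, y) = -3*y**2 + 32*y - 69; vanishes at y ∈ {3}. (4, 3): f_x = -60 ≠ 0.
Only singular point on the grid: (1, 3).
Classify: substitute x = 1 + u, y = 3 + v and expand: f = -2*u**3 - u**2 + 2*u*v**2 - v**3 + v**2.
No constant or linear terms (consistent with a singular point). Quadratic part: -u**2 + v**2. Cubic part: -2*u**3 + 2*u*v**2 - v**3.
The quadratic part v**2 - u**2 = (v − u)(v + u) splits into two distinct linear factors, so there are two distinct tangent lines y − 3 = ±(x − 1) — this is a node (ordinary double point).
Classification: node.


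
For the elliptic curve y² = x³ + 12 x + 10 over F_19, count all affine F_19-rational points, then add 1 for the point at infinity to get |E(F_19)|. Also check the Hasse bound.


Affine points = {(1, 2), (1, 17), (2, 2), (2, 17), (3, 4), (3, 15), (5, 9), (5, 10), (7, 0), (9, 7), (9, 12), (10, 3), (10, 16), (12, 1), (12, 18), (13, 8), (13, 11), (16, 2), (16, 17), (17, 4), (17, 15), (18, 4), (18, 15)}; affine count = 23; |E(F_19)| = 24.

Discriminant check: Δ ∝ 4a³ + 27b² = 4·12³ + 27·10² = 4·1728 + 27·100 ≡ 17 (mod 19). Nonzero ⇒ E is nonsingular.
For each x ∈ F_19, compute rhs = x³ + 12·x + 10 mod 19, then count y ∈ F_19 with y² ≡ rhs.
  x = 0: rhs = 10, matching y values: none (0 points).
  x = 1: rhs = 4, matching y values: 2, 17 (2 points).
  x = 2: rhs = 4, matching y values: 2, 17 (2 points).
  x = 3: rhs = 16, matching y values: 4, 15 (2 points).
  x = 4: rhs = 8, matching y values: none (0 points).
  x = 5: rhs = 5, matching y values: 9, 10 (2 points).
  x = 6: rhs = 13, matching y values: none (0 points).
  x = 7: rhs = 0, matching y values: 0 (1 points).
  x = 8: rhs = 10, matching y values: none (0 points).
  x = 9: rhs = 11, matching y values: 7, 12 (2 points).
  x = 10: rhs = 9, matching y values: 3, 16 (2 points).
  x = 11: rhs = 10, matching y values: none (0 points).
  x = 12: rhs = 1, matching y values: 1, 18 (2 points).
  x = 13: rhs = 7, matching y values: 8, 11 (2 points).
  x = 14: rhs = 15, matching y values: none (0 points).
  x = 15: rhs = 12, matching y values: none (0 points).
  x = 16: rhs = 4, matching y values: 2, 17 (2 points).
  x = 17: rhs = 16, matching y values: 4, 15 (2 points).
  x = 18: rhs = 16, matching y values: 4, 15 (2 points).
Total affine count: 23.
Full point count |E(F_19)| = 23 + 1 = 24.
Hasse bound: |24 − (19+1)| = |4| = 4 ≤ 2√19 ≈ 8.7178 ✓.


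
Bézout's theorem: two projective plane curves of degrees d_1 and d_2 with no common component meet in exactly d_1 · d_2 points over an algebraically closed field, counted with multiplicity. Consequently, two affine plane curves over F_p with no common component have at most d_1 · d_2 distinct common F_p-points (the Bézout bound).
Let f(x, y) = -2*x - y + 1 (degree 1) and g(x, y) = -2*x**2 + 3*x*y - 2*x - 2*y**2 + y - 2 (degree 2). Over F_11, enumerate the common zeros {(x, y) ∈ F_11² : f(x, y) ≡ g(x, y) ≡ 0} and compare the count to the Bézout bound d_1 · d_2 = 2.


Common zeros: {(4, 4)}; count = 1; Bézout bound = 2.

deg(f) = 1, deg(g) = 2, so Bézout bound = 2.
Scan x ∈ F_11. For each x, list the y ∈ F_11 with f(x, y) ≡ 0 and those with g(x, y) ≡ 0 (mod 11); the common zeros in that column are the intersection.
  x = 0: f ≡ 0 at y ∈ {1}; g ≡ 0 at y ∈ ∅; common: ∅.
  x = 1: f ≡ 0 at y ∈ {10}; g ≡ 0 at y ∈ {4, 9}; common: ∅.
  x = 2: f ≡ 0 at y ∈ {8}; g ≡ 0 at y ∈ {3, 6}; common: ∅.
  x = 3: f ≡ 0 at y ∈ {6}; g ≡ 0 at y ∈ ∅; common: ∅.
  x = 4: f ≡ 0 at y ∈ {4}; g ≡ 0 at y ∈ {4, 8}; common: {4}.
  x = 5: f ≡ 0 at y ∈ {2}; g ≡ 0 at y ∈ ∅; common: ∅.
  x = 6: f ≡ 0 at y ∈ {0}; g ≡ 0 at y ∈ {6, 9}; common: ∅.
  x = 7: f ≡ 0 at y ∈ {9}; g ≡ 0 at y ∈ {3, 8}; common: ∅.
  x = 8: f ≡ 0 at y ∈ {7}; g ≡ 0 at y ∈ ∅; common: ∅.
  x = 9: f ≡ 0 at y ∈ {5}; g ≡ 0 at y ∈ ∅; common: ∅.
  x = 10: f ≡ 0 at y ∈ {3}; g ≡ 0 at y ∈ ∅; common: ∅.
Collecting: common zeros = {(4, 4)}, so the count is 1.
Comparison with the Bézout bound: 1 ≤ 2 = deg(f)·deg(g), as expected for curves with no common component (the affine F_11-count falls short of the bound because intersections may lie at infinity, over extension fields, or carry multiplicity).


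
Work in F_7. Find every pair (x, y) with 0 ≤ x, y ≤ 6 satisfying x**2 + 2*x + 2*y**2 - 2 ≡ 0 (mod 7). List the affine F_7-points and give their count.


Affine F_7-points: {(0, 1), (0, 6), (2, 2), (2, 5), (3, 2), (3, 5), (5, 1), (5, 6)}; count = 8.

For each of the 49 pairs (x, y) ∈ F_7², evaluate f(x, y) mod 7. Record the zeros.
  x = 0: [0↦5, 1↦0, 2↦6, 3↦2, 4↦2, 5↦6, 6↦0]  zeros at y ∈ {1, 6}
  x = 1: [0↦1, 1↦3, 2↦2, 3↦5, 4↦5, 5↦2, 6↦3]  zeros at y ∈ ∅
  x = 2: [0↦6, 1↦1, 2↦0, 3↦3, 4↦3, 5↦0, 6↦1]  zeros at y ∈ {2, 5}
  x = 3: [0↦6, 1↦1, 2↦0, 3↦3, 4↦3, 5↦0, 6↦1]  zeros at y ∈ {2, 5}
  x = 4: [0↦1, 1↦3, 2↦2, 3↦5, 4↦5, 5↦2, 6↦3]  zeros at y ∈ ∅
  x = 5: [0↦5, 1↦0, 2↦6, 3↦2, 4↦2, 5↦6, 6↦0]  zeros at y ∈ {1, 6}
  x = 6: [0↦4, 1↦6, 2↦5, 3↦1, 4↦1, 5↦5, 6↦6]  zeros at y ∈ ∅
Collecting zeros: affine points = {(0, 1), (0, 6), (2, 2), (2, 5), (3, 2), (3, 5), (5, 1), (5, 6)}.
Total count |C(F_7)_aff| = 8.


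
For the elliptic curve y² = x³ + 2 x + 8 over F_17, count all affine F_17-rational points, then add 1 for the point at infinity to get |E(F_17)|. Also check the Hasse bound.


Affine points = {(0, 5), (0, 12), (6, 7), (6, 10), (7, 5), (7, 12), (8, 3), (8, 14), (10, 5), (10, 12), (11, 1), (11, 16), (12, 3), (12, 14), (13, 2), (13, 15), (14, 3), (14, 14), (15, 8), (15, 9)}; affine count = 20; |E(F_17)| = 21.

Discriminant check: Δ ∝ 4a³ + 27b² = 4·2³ + 27·8² = 4·8 + 27·64 ≡ 9 (mod 17). Nonzero ⇒ E is nonsingular.
For each x ∈ F_17, compute rhs = x³ + 2·x + 8 mod 17, then count y ∈ F_17 with y² ≡ rhs.
  x = 0: rhs = 8, matching y values: 5, 12 (2 points).
  x = 1: rhs = 11, matching y values: none (0 points).
  x = 2: rhs = 3, matching y values: none (0 points).
  x = 3: rhs = 7, matching y values: none (0 points).
  x = 4: rhs = 12, matching y values: none (0 points).
  x = 5: rhs = 7, matching y values: none (0 points).
  x = 6: rhs = 15, matching y values: 7, 10 (2 points).
  x = 7: rhs = 8, matching y values: 5, 12 (2 points).
  x = 8: rhs = 9, matching y values: 3, 14 (2 points).
  x = 9: rhs = 7, matching y values: none (0 points).
  x = 10: rhs = 8, matching y values: 5, 12 (2 points).
  x = 11: rhs = 1, matching y values: 1, 16 (2 points).
  x = 12: rhs = 9, matching y values: 3, 14 (2 points).
  x = 13: rhs = 4, matching y values: 2, 15 (2 points).
  x = 14: rhs = 9, matching y values: 3, 14 (2 points).
  x = 15: rhs = 13, matching y values: 8, 9 (2 points).
  x = 16: rhs = 5, matching y values: none (0 points).
Total affine count: 20.
Full point count |E(F_17)| = 20 + 1 = 21.
Hasse bound: |21 − (17+1)| = |3| = 3 ≤ 2√17 ≈ 8.2462 ✓.


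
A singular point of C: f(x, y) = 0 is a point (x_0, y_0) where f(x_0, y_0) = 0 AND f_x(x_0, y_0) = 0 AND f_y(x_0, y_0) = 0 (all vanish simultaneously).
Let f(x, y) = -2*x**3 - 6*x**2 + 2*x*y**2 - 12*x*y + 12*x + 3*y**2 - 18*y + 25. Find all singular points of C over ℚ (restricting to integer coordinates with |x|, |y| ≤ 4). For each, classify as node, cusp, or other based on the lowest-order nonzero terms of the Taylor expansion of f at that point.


Singular points: {(-1, 3)}; classification: cusp.

Compute partial derivatives:
  f_x = -6*x**2 - 12*x + 2*y**2 - 12*y + 12.
  f_y = 4*x*y - 12*x + 6*y - 18.
Scan x_0 ∈ {−4, ..., 4}. For each x_0, f_y(x_0, y) is a polynomial in y; find its integer roots y ∈ {−4, ..., 4}, then test f_x and f at those candidates.
  x = -4: f_y(-4, y) = 30 - 10*y; vanishes at y ∈ {3}. (-4, 3): f_x = -54 ≠ 0.
  x = -3: f_y(-3, y) = 18 - 6*y; vanishes at y ∈ {3}. (-3, 3): f_x = -24 ≠ 0.
  x = -2: f_y(-2, y) = 6 - 2*y; vanishes at y ∈ {3}. (-2, 3): f_x = -6 ≠ 0.
  x = -1: f_y(-1, y) = 2*y - 6; vanishes at y ∈ {3}. (-1, 3): f_x = 0, f = 0 — SINGULAR.
  x = 0: f_y(0, y) = 6*y - 18; vanishes at y ∈ {3}. (0, 3): f_x = -6 ≠ 0.
  x = 1: f_y(1, y) = 10*y - 30; vanishes at y ∈ {3}. (1, 3): f_x = -24 ≠ 0.
  x = 2: f_y(2, y) = 14*y - 42; vanishes at y ∈ {3}. (2, 3): f_x = -54 ≠ 0.
  x = 3: f_y(3, y) = 18*y - 54; vanishes at y ∈ {3}. (3, 3): f_x = -96 ≠ 0.
  x = 4: f_y(4, y) = 22*y - 66; vanishes at y ∈ {3}. (4, 3): f_x = -150 ≠ 0.
Only singular point on the grid: (-1, 3).
Classify: substitute x = -1 + u, y = 3 + v and expand: f = -2*u**3 + 2*u*v**2 + v**2.
No constant or linear terms (consistent with a singular point). Quadratic part: v**2. Cubic part: -2*u**3 + 2*u*v**2.
The quadratic part v**2 is a perfect square, so there is a single (double) tangent line v = 0, i.e. y = 3. Restricting the cubic part to that line (v = 0) leaves -2*u**3 ≠ 0, so f is not divisible by v and the branch is v² ≈ 2*u**3 to lowest order — this is a cusp.
Classification: cusp.


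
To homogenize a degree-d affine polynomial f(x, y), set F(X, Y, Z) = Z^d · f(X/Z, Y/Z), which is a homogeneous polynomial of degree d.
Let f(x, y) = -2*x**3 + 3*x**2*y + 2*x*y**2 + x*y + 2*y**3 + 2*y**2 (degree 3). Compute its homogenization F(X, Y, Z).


F(X, Y, Z) = -2*X**3 + 3*X**2*Y + 2*X*Y**2 + X*Y*Z + 2*Y**3 + 2*Y**2*Z

deg(f) = 3.
Substitute x = X/Z, y = Y/Z into f, then multiply by Z^3.
  monomial -2·x^3·y^0 ↦ -2·X^3·Y^0·Z^0.
  monomial 3·x^2·y^1 ↦ 3·X^2·Y^1·Z^0.
  monomial 2·x^1·y^2 ↦ 2·X^1·Y^2·Z^0.
  monomial 1·x^1·y^1 ↦ 1·X^1·Y^1·Z^1.
  monomial 2·x^0·y^3 ↦ 2·X^0·Y^3·Z^0.
  monomial 2·x^0·y^2 ↦ 2·X^0·Y^2·Z^1.
Collecting: F(X, Y, Z) = -2*X**3 + 3*X**2*Y + 2*X*Y**2 + X*Y*Z + 2*Y**3 + 2*Y**2*Z.


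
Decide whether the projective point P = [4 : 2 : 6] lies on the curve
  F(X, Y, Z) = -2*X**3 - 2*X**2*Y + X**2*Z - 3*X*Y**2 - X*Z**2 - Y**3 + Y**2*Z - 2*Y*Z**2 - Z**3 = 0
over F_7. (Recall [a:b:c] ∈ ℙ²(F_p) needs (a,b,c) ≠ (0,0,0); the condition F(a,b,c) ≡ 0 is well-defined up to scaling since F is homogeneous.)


F(4,2,6) ≡ 5 (mod 7); P is NOT on the curve.

Evaluate F(4, 2, 6) term-by-term (mod 7).
  -2*X**3 ↦ -2·64·1·1 = -128
  -2*X**2*Y ↦ -2·16·2·1 = -64
  X**2*Z ↦ 1·16·1·6 = 96
  -3*X*Y**2 ↦ -3·4·4·1 = -48
  -X*Z**2 ↦ -1·4·1·36 = -144
  -Y**3 ↦ -1·1·8·1 = -8
  Y**2*Z ↦ 1·1·4·6 = 24
  -2*Y*Z**2 ↦ -2·1·2·36 = -144
  -Z**3 ↦ -1·1·1·216 = -216
Sum: F(4, 2, 6) = (-128) + (-64) + (96) + (-48) + (-144) + (-8) + (24) + (-144) + (-216) = -632.
Reducing mod 7: -632 ≡ 5 (mod 7).
Since F(a, b, c) ≡ 5 ≠ 0 (mod 7), P does NOT lie on the curve.


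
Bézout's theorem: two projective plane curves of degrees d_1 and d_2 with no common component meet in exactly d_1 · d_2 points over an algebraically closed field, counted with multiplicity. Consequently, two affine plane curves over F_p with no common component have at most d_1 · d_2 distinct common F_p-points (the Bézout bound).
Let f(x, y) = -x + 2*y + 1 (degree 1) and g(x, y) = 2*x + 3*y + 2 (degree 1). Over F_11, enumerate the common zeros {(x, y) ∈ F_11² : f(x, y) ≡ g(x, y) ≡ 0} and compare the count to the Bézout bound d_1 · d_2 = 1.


Common zeros: {(3, 1)}; count = 1; Bézout bound = 1.

deg(f) = 1, deg(g) = 1, so Bézout bound = 1.
Scan x ∈ F_11. For each x, list the y ∈ F_11 with f(x, y) ≡ 0 and those with g(x, y) ≡ 0 (mod 11); the common zeros in that column are the intersection.
  x = 0: f ≡ 0 at y ∈ {5}; g ≡ 0 at y ∈ {3}; common: ∅.
  x = 1: f ≡ 0 at y ∈ {0}; g ≡ 0 at y ∈ {6}; common: ∅.
  x = 2: f ≡ 0 at y ∈ {6}; g ≡ 0 at y ∈ {9}; common: ∅.
  x = 3: f ≡ 0 at y ∈ {1}; g ≡ 0 at y ∈ {1}; common: {1}.
  x = 4: f ≡ 0 at y ∈ {7}; g ≡ 0 at y ∈ {4}; common: ∅.
  x = 5: f ≡ 0 at y ∈ {2}; g ≡ 0 at y ∈ {7}; common: ∅.
  x = 6: f ≡ 0 at y ∈ {8}; g ≡ 0 at y ∈ {10}; common: ∅.
  x = 7: f ≡ 0 at y ∈ {3}; g ≡ 0 at y ∈ {2}; common: ∅.
  x = 8: f ≡ 0 at y ∈ {9}; g ≡ 0 at y ∈ {5}; common: ∅.
  x = 9: f ≡ 0 at y ∈ {4}; g ≡ 0 at y ∈ {8}; common: ∅.
  x = 10: f ≡ 0 at y ∈ {10}; g ≡ 0 at y ∈ {0}; common: ∅.
Collecting: common zeros = {(3, 1)}, so the count is 1.
Comparison with the Bézout bound: 1 ≤ 1 = deg(f)·deg(g), as expected for curves with no common component (the bound is attained).


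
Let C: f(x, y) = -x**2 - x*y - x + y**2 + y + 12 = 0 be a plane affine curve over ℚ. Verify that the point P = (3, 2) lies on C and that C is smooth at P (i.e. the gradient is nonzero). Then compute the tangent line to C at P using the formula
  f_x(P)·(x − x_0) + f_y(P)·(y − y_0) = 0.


Tangent line at P: -9*x + 2*y + 23 = 0.

Step 1: f(3, 2) = 0, so P lies on C.
Step 2: partial derivatives
  f_x(x, y) = -2*x - y - 1, f_y(x, y) = -x + 2*y + 1.
  f_x(P) = -9, f_y(P) = 2 (gradient nonzero, so P is smooth).
Step 3: tangent line at P: -9·(x − 3) + 2·(y − 2) = 0.
Expanding: -9*x + 2*y + 23 = 0.


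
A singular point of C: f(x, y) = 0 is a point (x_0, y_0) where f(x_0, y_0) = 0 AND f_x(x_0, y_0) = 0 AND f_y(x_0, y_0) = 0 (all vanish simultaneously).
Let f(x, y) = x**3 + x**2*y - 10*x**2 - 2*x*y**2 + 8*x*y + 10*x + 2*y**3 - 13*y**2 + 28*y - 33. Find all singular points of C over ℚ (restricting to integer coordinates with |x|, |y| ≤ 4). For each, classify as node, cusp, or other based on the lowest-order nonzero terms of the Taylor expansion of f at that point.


Singular points: {(2, 3)}; classification: node.

Compute partial derivatives:
  f_x = 3*x**2 + 2*x*y - 20*x - 2*y**2 + 8*y + 10.
  f_y = x**2 - 4*x*y + 8*x + 6*y**2 - 26*y + 28.
Scan x_0 ∈ {−4, ..., 4}. For each x_0, f_y(x_0, y) is a polynomial in y; find its integer roots y ∈ {−4, ..., 4}, then test f_x and f at those candidates.
  x = -4: f_y(-4, y) = 6*y**2 - 10*y + 12; no integer root y with |y| ≤ 4.
  x = -3: f_y(-3, y) = 6*y**2 - 14*y + 13; no integer root y with |y| ≤ 4.
  x = -2: f_y(-2, y) = 6*y**2 - 18*y + 16; no integer root y with |y| ≤ 4.
  x = -1: f_y(-1, y) = 6*y**2 - 22*y + 21; no integer root y with |y| ≤ 4.
  x = 0: f_y(0, y) = 6*y**2 - 26*y + 28; vanishes at y ∈ {2}. (0, 2): f_x = 18 ≠ 0.
  x = 1: f_y(1, y) = 6*y**2 - 30*y + 37; no integer root y with |y| ≤ 4.
  x = 2: f_y(2, y) = 6*y**2 - 34*y + 48; vanishes at y ∈ {3}. (2, 3): f_x = 0, f = 0 — SINGULAR.
  x = 3: f_y(3, y) = 6*y**2 - 38*y + 61; no integer root y with |y| ≤ 4.
  x = 4: f_y(4, y) = 6*y**2 - 42*y + 76; no integer root y with |y| ≤ 4.
Only singular point on the grid: (2, 3).
Classify: substitute x = 2 + u, y = 3 + v and expand: f = u**3 + u**2*v - u**2 - 2*u*v**2 + 2*v**3 + v**2.
No constant or linear terms (consistent with a singular point). Quadratic part: -u**2 + v**2. Cubic part: u**3 + u**2*v - 2*u*v**2 + 2*v**3.
The quadratic part v**2 - u**2 = (v − u)(v + u) splits into two distinct linear factors, so there are two distinct tangent lines y − 3 = ±(x − 2) — this is a node (ordinary double point).
Classification: node.


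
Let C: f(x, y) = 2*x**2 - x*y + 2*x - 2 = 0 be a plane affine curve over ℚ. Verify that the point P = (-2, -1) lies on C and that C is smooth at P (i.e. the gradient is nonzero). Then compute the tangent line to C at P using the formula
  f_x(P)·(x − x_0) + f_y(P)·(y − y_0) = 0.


Tangent line at P: -5*x + 2*y - 8 = 0.

Step 1: f(-2, -1) = 0, so P lies on C.
Step 2: partial derivatives
  f_x(x, y) = 4*x - y + 2, f_y(x, y) = -x.
  f_x(P) = -5, f_y(P) = 2 (gradient nonzero, so P is smooth).
Step 3: tangent line at P: -5·(x − -2) + 2·(y − -1) = 0.
Expanding: -5*x + 2*y - 8 = 0.


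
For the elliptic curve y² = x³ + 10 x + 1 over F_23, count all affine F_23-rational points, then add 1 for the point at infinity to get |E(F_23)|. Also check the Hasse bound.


Affine points = {(0, 1), (0, 22), (1, 9), (1, 14), (2, 11), (2, 12), (3, 9), (3, 14), (4, 6), (4, 17), (6, 1), (6, 22), (7, 0), (8, 8), (8, 15), (11, 4), (11, 19), (12, 3), (12, 20), (16, 5), (16, 18), (17, 1), (17, 22), (19, 9), (19, 14), (20, 6), (20, 17), (22, 6), (22, 17)}; affine count = 29; |E(F_23)| = 30.

Discriminant check: Δ ∝ 4a³ + 27b² = 4·10³ + 27·1² = 4·1000 + 27·1 ≡ 2 (mod 23). Nonzero ⇒ E is nonsingular.
For each x ∈ F_23, compute rhs = x³ + 10·x + 1 mod 23, then count y ∈ F_23 with y² ≡ rhs.
  x = 0: rhs = 1, matching y values: 1, 22 (2 points).
  x = 1: rhs = 12, matching y values: 9, 14 (2 points).
  x = 2: rhs = 6, matching y values: 11, 12 (2 points).
  x = 3: rhs = 12, matching y values: 9, 14 (2 points).
  x = 4: rhs = 13, matching y values: 6, 17 (2 points).
  x = 5: rhs = 15, matching y values: none (0 points).
  x = 6: rhs = 1, matching y values: 1, 22 (2 points).
  x = 7: rhs = 0, matching y values: 0 (1 points).
  x = 8: rhs = 18, matching y values: 8, 15 (2 points).
  x = 9: rhs = 15, matching y values: none (0 points).
  x = 10: rhs = 20, matching y values: none (0 points).
  x = 11: rhs = 16, matching y values: 4, 19 (2 points).
  x = 12: rhs = 9, matching y values: 3, 20 (2 points).
  x = 13: rhs = 5, matching y values: none (0 points).
  x = 14: rhs = 10, matching y values: none (0 points).
  x = 15: rhs = 7, matching y values: none (0 points).
  x = 16: rhs = 2, matching y values: 5, 18 (2 points).
  x = 17: rhs = 1, matching y values: 1, 22 (2 points).
  x = 18: rhs = 10, matching y values: none (0 points).
  x = 19: rhs = 12, matching y values: 9, 14 (2 points).
  x = 20: rhs = 13, matching y values: 6, 17 (2 points).
  x = 21: rhs = 19, matching y values: none (0 points).
  x = 22: rhs = 13, matching y values: 6, 17 (2 points).
Total affine count: 29.
Full point count |E(F_23)| = 29 + 1 = 30.
Hasse bound: |30 − (23+1)| = |6| = 6 ≤ 2√23 ≈ 9.5917 ✓.


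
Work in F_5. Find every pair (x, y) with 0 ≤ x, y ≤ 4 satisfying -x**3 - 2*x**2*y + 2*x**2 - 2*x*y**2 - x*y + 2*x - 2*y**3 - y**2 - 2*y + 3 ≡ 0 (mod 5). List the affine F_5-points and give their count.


Affine F_5-points: {(1, 3), (1, 4), (3, 0), (3, 2), (4, 1), (4, 3), (4, 4)}; count = 7.

For each of the 25 pairs (x, y) ∈ F_5², evaluate f(x, y) mod 5. Record the zeros.
  x = 0: [0↦3, 1↦3, 2↦4, 3↦4, 4↦1]  zeros at y ∈ ∅
  x = 1: [0↦1, 1↦1, 2↦3, 3↦0, 4↦0]  zeros at y ∈ {3, 4}
  x = 2: [0↦2, 1↦3, 2↦2, 3↦2, 4↦1]  zeros at y ∈ ∅
  x = 3: [0↦0, 1↦3, 2↦0, 3↦4, 4↦3]  zeros at y ∈ {0, 2}
  x = 4: [0↦4, 1↦0, 2↦1, 3↦0, 4↦0]  zeros at y ∈ {1, 3, 4}
Collecting zeros: affine points = {(1, 3), (1, 4), (3, 0), (3, 2), (4, 1), (4, 3), (4, 4)}.
Total count |C(F_5)_aff| = 7.
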